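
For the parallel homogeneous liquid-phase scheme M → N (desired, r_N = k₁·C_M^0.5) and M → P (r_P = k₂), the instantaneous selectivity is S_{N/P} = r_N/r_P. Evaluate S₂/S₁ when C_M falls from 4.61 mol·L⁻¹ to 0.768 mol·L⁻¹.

0.408

S_{N/P} = (k₁/k₂)·C_M^0.5, so S₂/S₁ = (C_{M,2}/C_{M,1})^0.5.
= (0.768/4.61)^0.5 = (0.1666)^0.5 = 0.408.
Selectivity toward N falls as C_M falls — high-concentration operation is favoured.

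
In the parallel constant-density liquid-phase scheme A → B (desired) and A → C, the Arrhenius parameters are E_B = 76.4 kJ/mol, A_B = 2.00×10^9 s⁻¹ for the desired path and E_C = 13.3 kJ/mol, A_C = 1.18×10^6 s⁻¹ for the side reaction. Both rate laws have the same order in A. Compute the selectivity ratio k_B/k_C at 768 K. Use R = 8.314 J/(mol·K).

0.0866

Since both paths have the same order in A, the concentration cancels and S_{B/C} = k_B/k_C = (A_B/A_C)·exp[(E_C−E_B)/(RT)].
(E_C−E_B)/(RT) = (13.3−76.4)×10³/(8.314×768) = -63100/6385 = -9.882.
k_B/k_C = (2.00×10^9/1.18×10^6)·exp(-9.882) = 1695 × 5.107×10^-5 = 0.0866.
Since E_B > E_C, raising the temperature improves selectivity toward B.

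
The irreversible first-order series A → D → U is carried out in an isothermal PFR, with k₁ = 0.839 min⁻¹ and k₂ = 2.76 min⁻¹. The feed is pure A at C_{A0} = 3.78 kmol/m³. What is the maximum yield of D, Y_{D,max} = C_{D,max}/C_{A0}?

0.181

Evaluating C_D at τ_opt = ln(k₂/k₁)/(k₂−k₁) gives C_{D,max}/C_{A0} = (k₁/k₂)^[k₂/(k₂−k₁)].
= (0.839/2.76)^(2.76/(2.76−0.839)) = (0.3040)^(1.437) = 0.1807.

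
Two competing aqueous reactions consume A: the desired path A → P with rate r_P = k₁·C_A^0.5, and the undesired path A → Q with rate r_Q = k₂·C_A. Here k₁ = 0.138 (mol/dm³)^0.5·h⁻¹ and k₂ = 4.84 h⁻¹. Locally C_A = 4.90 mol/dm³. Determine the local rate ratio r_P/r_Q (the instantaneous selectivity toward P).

0.0129

S_{P/Q} = r_P/r_Q = (k₁·C_A^0.5)/(k₂·C_A) = (k₁/k₂)·C_A^-0.5.
= (0.138×4.900^0.5) / (4.84×4.900) = 0.3055/23.72 = 0.0129.
The undesired path is higher order in A, so low C_A (CSTR or dilute feed) favours P.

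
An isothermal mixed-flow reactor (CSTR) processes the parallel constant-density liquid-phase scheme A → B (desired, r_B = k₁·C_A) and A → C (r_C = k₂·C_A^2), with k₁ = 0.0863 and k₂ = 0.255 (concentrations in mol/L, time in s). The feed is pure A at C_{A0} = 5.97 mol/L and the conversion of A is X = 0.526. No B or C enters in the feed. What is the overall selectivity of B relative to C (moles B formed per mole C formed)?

Exit C_A = C_{A0}(1−X) = 5.97×0.474 = 2.830 mol/L.
In a CSTR the entire volume is at exit conditions, so r_B = 0.0863×2.830 = 0.2442 and r_C = 0.255×2.830^2 = 2.042.
Overall selectivity = C_B/C_C = r_Bτ/(r_Cτ) = r_B/r_C = 0.120.

0.120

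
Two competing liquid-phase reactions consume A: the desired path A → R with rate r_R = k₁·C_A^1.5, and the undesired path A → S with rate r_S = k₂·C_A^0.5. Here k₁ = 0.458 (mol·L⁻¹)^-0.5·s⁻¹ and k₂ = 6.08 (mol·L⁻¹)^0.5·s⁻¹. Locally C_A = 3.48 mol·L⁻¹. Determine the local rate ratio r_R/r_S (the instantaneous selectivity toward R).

0.262

S_{R/S} = r_R/r_S = (k₁·C_A^1.5)/(k₂·C_A^0.5) = (k₁/k₂)·C_A.
= (0.458×3.480^1.5) / (6.08×3.480^0.5) = 2.973/11.34 = 0.262.
Since the desired path is higher order in A, keeping C_A high (PFR or concentrated feed) favours R.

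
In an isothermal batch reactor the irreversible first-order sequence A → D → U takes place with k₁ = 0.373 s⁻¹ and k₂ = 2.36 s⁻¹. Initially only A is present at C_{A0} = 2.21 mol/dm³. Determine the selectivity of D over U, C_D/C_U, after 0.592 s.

1.11

Solving the coupled first-order balances gives C_D(t) = [k₁/(k₂−k₁)]·C_{A0}·(e^(−k₁t) − e^(−k₂t)).
e^(−k₁t) = e^(−0.373×0.592) = e^(−0.2208) = 0.8019; e^(−k₂t) = e^(−1.397) = 0.2473.
C_D = 0.373×2.21/(2.36−0.373) × (0.8019−0.2473) = 0.4149×0.5546 = 0.2301 mol/dm³.
C_A = C_{A0}e^(−k₁t) = 1.772 mol/dm³, so C_U = C_{A0}−C_A−C_D = 0.2078 mol/dm³; C_D/C_U = 1.11.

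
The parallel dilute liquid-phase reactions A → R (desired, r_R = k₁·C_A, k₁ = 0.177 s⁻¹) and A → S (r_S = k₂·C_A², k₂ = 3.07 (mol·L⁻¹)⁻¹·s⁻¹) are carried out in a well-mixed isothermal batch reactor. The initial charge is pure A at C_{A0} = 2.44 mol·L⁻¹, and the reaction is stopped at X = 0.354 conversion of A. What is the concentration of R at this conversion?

0.0245 mol·L⁻¹

C_A = C_{A0}(1−X) = 1.576 mol·L⁻¹.
Along a PFR/batch, dC_R/dC_A = −r_R/(r_R+r_S) = −k₁/(k₁+k₂·C_A).
Integrating from C_{A0} to C_A: C_R = (0.177/3.07)·ln[(0.177+3.07·2.44)/(0.177+3.07·1.58)] = 0.05765·ln(7.668/5.016) = 0.02447 mol·L⁻¹.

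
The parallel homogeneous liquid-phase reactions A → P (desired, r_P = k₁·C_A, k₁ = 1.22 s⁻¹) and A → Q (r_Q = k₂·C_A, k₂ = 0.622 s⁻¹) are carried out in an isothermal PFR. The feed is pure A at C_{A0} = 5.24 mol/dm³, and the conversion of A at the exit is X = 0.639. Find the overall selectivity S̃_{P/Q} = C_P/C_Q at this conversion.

C_A = C_{A0}(1−X) = 1.892 mol/dm³.
Both paths are first order in A, so the instantaneous fraction to P is constant: dC_P/d(−C_A) = k₁/(k₁+k₂) = 0.6623.
C_P = 0.6623·(C_{A0}−C_A) = 0.6623×3.348 = 2.22 mol/dm³.
C_Q = (C_{A0}−C_A)−C_P = 1.131 mol/dm³; S̃_{P/Q} = 2.218/1.131 = 1.96.

1.96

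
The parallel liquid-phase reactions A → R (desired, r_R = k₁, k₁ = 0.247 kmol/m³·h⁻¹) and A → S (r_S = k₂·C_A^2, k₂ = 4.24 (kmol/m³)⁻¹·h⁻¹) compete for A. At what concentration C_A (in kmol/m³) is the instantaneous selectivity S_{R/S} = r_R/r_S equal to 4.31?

S_{R/S} = (k₁/k₂)·C_A^-2 ⇒ C_A = (S·k₂/k₁)^(-0.5).
= (4.31×4.24/0.247)^(-0.5) = (73.99)^(-0.5) = 0.116 kmol/m³.

0.116 kmol/m³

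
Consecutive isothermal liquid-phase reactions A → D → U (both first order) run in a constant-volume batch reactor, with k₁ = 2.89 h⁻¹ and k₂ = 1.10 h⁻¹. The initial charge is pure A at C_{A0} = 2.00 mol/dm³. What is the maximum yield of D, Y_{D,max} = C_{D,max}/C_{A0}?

0.552

At the optimum, C_{D,max}/C_{A0} = (k₁/k₂)^[k₂/(k₂−k₁)].
= (2.89/1.10)^(1.10/(1.10−2.89)) = (2.627)^(-0.6145) = 0.5523.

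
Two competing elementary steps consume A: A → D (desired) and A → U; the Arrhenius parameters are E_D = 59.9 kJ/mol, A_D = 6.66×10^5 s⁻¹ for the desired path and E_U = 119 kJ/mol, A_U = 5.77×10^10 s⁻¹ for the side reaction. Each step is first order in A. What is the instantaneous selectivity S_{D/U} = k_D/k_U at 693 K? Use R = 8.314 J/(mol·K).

k_D/k_U = (A_D/A_U)·exp[−(E_D−E_U)/(RT)] = (A_D/A_U)·exp[(E_U−E_D)/(RT)].
(E_U−E_D)/(RT) = (119−59.9)×10³/(8.314×693) = 59100/5762 = 10.26.
k_D/k_U = (6.66×10^5/5.77×10^10)·exp(10.26) = 1.154×10^-5 × 28497 = 0.329.

0.329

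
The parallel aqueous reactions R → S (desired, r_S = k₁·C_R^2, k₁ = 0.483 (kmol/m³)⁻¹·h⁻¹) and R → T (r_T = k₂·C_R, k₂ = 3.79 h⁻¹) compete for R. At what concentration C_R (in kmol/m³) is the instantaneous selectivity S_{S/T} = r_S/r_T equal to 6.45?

S_{S/T} = (k₁/k₂)·C_R ⇒ C_R = S·k₂/k₁.
= 6.45×3.79/0.483 = 50.6 kmol/m³.

50.6 kmol/m³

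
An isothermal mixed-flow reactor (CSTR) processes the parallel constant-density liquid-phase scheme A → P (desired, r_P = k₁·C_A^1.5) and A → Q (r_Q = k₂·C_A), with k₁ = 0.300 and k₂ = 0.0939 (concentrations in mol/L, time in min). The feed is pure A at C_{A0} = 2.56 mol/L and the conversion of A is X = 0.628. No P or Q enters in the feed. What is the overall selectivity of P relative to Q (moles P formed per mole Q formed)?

Exit C_A = C_{A0}(1−X) = 2.56×0.372 = 0.9523 mol/L.
A CSTR operates uniformly at the exit composition, giving r_P = 0.2788 and r_Q = 0.08942 (each k·C_A^n at C_A = 0.9523).
Overall selectivity = C_P/C_Q = r_Pτ/(r_Qτ) = r_P/r_Q = 3.12.

3.12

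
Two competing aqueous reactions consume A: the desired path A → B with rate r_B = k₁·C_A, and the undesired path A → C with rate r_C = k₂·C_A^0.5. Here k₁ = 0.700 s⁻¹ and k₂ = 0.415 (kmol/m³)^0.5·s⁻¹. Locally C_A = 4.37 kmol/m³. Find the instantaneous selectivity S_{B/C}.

S_{B/C} = r_B/r_C = (k₁·C_A)/(k₂·C_A^0.5) = (k₁/k₂)·C_A^0.5.
= (0.700×4.370) / (0.415×4.370^0.5) = 3.059/0.8675 = 3.53.
Since the desired path is higher order in A, keeping C_A high (PFR or concentrated feed) favours B.

3.53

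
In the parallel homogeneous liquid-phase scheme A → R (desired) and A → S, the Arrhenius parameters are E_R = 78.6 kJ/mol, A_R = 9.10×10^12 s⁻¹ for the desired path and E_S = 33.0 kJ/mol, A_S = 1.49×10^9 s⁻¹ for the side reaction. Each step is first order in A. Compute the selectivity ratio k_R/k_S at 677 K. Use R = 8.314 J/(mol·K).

1.85

k_R/k_S = (A_R/A_S)·exp[−(E_R−E_S)/(RT)] = (A_R/A_S)·exp[(E_S−E_R)/(RT)].
(E_S−E_R)/(RT) = (33.0−78.6)×10³/(8.314×677) = -45600/5629 = -8.102.
k_R/k_S = (9.10×10^12/1.49×10^9)·exp(-8.102) = 6107 × 3.031×10^-4 = 1.85.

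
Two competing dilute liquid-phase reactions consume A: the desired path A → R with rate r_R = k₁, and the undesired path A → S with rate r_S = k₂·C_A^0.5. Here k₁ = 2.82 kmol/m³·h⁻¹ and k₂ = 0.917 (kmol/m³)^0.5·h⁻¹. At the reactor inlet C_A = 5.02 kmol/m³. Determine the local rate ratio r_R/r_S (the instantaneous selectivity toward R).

S_{R/S} = r_R/r_S = (k₁)/(k₂·C_A^0.5) = (k₁/k₂)·C_A^-0.5.
= (2.82) / (0.917×5.020^0.5) = 2.820/2.055 = 1.37.
The undesired path is higher order in A, so low C_A (CSTR or dilute feed) favours R.

1.37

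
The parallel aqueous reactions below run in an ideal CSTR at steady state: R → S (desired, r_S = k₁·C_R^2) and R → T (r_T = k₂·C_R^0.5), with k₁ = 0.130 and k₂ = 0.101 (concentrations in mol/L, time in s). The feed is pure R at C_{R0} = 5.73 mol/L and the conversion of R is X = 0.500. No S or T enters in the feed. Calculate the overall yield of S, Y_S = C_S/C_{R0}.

Exit C_R = C_{R0}(1−X) = 5.73×0.500 = 2.865 mol/L.
In a CSTR the entire volume is at exit conditions, so r_S = 0.130×2.865^2 = 1.067 and r_T = 0.101×2.865^0.5 = 0.1710.
Fraction of consumed R going to S: r_S/(r_S+r_T) = 0.8619.
C_S = 0.8619·C_{R0}·X = 0.8619×5.73×0.500 = 2.47 mol/L; Y_S = C_S/C_{R0} = 0.431.

0.431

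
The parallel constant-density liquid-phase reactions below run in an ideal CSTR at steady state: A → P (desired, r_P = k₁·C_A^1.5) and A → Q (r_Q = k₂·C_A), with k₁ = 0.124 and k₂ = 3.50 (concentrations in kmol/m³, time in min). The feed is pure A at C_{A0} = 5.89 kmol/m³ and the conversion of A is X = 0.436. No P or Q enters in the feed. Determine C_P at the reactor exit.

Exit C_A = C_{A0}(1−X) = 5.89×0.564 = 3.322 kmol/m³.
In a CSTR the entire volume is at exit conditions, so r_P = 0.124×3.322^1.5 = 0.7508 and r_Q = 3.50×3.322 = 11.63.
Fraction of consumed A going to P: r_P/(r_P+r_Q) = 0.06066.
C_P = 0.06066·C_{A0}·X = 0.06066×5.89×0.436 = 0.156 kmol/m³.

0.156 kmol/m³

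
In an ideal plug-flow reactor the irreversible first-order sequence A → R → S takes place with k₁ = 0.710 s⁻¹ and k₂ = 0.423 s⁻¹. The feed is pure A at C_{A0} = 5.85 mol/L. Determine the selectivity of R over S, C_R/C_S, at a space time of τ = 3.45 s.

For first-order series with pure A initially, C_R(τ) = k₁C_{A0}/(k₂−k₁)·(e^(−k₁τ) − e^(−k₂τ)).
e^(−k₁τ) = e^(−0.710×3.45) = e^(−2.450) = 0.08634; e^(−k₂τ) = e^(−1.459) = 0.2324.
C_R = 0.710×5.85/(0.423−0.710) × (0.08634−0.2324) = (-14.47)×(-0.1461) = 2.114 mol/L.
C_A = C_{A0}e^(−k₁τ) = 0.5051 mol/L, so C_S = C_{A0}−C_A−C_R = 3.231 mol/L; C_R/C_S = 0.654.

0.654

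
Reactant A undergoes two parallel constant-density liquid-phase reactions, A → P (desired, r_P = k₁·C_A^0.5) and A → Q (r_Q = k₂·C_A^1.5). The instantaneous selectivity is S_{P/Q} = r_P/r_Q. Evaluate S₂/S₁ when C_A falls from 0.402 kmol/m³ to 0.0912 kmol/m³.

4.41

S_{P/Q} = (k₁/k₂)·C_A⁻¹, so S₂/S₁ = (C_{A,2}/C_{A,1})⁻¹.
= 0.402/0.0912 = 4.41.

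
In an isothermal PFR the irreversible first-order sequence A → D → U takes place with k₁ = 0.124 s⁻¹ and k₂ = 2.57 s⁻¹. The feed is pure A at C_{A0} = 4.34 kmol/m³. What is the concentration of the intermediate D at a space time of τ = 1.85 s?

0.173 kmol/m³

The intermediate concentration in a first-order A→B→C sequence is C_D = k₁C_{A0}(e^(−k₁τ) − e^(−k₂τ))/(k₂−k₁).
e^(−k₁τ) = e^(−0.124×1.85) = e^(−0.2294) = 0.7950; e^(−k₂τ) = e^(−4.755) = 0.008613.
C_D = 0.124×4.34/(2.57−0.124) × (0.7950−0.008613) = 0.2200×0.7864 = 0.1730 kmol/m³.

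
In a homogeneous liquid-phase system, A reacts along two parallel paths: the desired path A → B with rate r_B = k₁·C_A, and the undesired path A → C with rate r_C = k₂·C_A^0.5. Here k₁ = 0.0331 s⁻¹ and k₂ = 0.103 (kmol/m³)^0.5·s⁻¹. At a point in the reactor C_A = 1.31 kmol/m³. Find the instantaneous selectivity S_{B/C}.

0.368

S_{B/C} = r_B/r_C = (k₁·C_A)/(k₂·C_A^0.5) = (k₁/k₂)·C_A^0.5.
= (0.0331×1.310) / (0.103×1.310^0.5) = 0.04336/0.1179 = 0.368.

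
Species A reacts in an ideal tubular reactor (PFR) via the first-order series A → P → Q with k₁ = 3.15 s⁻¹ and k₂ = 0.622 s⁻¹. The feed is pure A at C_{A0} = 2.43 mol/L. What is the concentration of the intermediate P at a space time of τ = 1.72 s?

For first-order series with pure A initially, C_P(τ) = k₁C_{A0}/(k₂−k₁)·(e^(−k₁τ) − e^(−k₂τ)).
e^(−k₁τ) = e^(−3.15×1.72) = e^(−5.418) = 0.004436; e^(−k₂τ) = e^(−1.070) = 0.3431.
C_P = 3.15×2.43/(0.622−3.15) × (0.004436−0.3431) = (-3.028)×(-0.3386) = 1.025 mol/L.

1.03 mol/L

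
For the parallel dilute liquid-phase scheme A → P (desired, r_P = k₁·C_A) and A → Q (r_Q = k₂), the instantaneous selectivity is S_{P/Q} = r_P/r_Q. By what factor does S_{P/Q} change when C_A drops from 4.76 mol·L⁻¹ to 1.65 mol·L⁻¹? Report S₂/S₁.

0.347

S_{P/Q} = (k₁/k₂)·C_A, so S₂/S₁ = (C_{A,2}/C_{A,1}).
= 1.65/4.76 = 0.347.
Selectivity toward P falls as C_A falls — high-concentration operation is favoured.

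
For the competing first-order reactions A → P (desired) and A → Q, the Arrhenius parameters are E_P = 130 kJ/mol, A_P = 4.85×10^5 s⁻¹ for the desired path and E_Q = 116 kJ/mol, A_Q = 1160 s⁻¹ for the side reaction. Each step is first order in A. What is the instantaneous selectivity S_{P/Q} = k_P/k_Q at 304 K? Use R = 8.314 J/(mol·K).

Since both paths have the same order in A, the concentration cancels and S_{P/Q} = k_P/k_Q = (A_P/A_Q)·exp[(E_Q−E_P)/(RT)].
(E_Q−E_P)/(RT) = (116−130)×10³/(8.314×304) = -14000/2527 = -5.539.
k_P/k_Q = (4.85×10^5/1160)·exp(-5.539) = 418.1 × 0.003930 = 1.64.
Since E_P > E_Q, raising the temperature improves selectivity toward P.

1.64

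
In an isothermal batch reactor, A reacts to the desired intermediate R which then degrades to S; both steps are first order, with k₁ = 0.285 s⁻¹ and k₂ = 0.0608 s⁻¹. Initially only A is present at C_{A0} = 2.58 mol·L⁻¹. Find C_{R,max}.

1.70 mol·L⁻¹

For a first-order series the maximum intermediate yield is C_{R,max}/C_{A0} = (k₁/k₂)^[k₂/(k₂−k₁)].
= (0.285/0.0608)^(0.0608/(0.0608−0.285)) = (4.688)^(-0.2712) = 0.6577.
C_{R,max} = 0.6577×2.58 = 1.70 mol·L⁻¹.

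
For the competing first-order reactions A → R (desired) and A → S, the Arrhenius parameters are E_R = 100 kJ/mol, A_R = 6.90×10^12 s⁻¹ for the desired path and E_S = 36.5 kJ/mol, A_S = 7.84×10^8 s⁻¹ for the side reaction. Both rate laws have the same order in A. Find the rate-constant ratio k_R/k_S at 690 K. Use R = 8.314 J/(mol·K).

k_R/k_S = (A_R/A_S)·exp[−(E_R−E_S)/(RT)] = (A_R/A_S)·exp[(E_S−E_R)/(RT)].
(E_S−E_R)/(RT) = (36.5−100)×10³/(8.314×690) = -63500/5737 = -11.07.
k_R/k_S = (6.90×10^12/7.84×10^8)·exp(-11.07) = 8801 × 1.559×10^-5 = 0.137.
Since E_R > E_S, raising the temperature improves selectivity toward R.

0.137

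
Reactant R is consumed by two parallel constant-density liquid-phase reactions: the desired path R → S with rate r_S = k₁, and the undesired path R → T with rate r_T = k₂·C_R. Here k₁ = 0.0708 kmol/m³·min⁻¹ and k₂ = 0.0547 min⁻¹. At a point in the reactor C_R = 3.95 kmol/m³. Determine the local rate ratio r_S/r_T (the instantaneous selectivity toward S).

S_{S/T} = r_S/r_T = (k₁)/(k₂·C_R) = (k₁/k₂)·C_R⁻¹.
= (0.0708) / (0.0547×3.950) = 0.07080/0.2161 = 0.328.

0.328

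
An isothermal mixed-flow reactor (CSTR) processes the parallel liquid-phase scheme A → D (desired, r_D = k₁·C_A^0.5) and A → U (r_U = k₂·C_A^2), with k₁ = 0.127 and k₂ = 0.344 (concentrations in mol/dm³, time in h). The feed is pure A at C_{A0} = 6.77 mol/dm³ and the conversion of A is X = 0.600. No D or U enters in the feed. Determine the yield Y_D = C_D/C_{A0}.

0.0459

Exit C_A = C_{A0}(1−X) = 6.77×0.400 = 2.708 mol/dm³.
Rates in a CSTR are evaluated at the outlet concentration: r_D = 0.127×2.708^0.5 = 0.2090, r_U = 0.344×2.708^2 = 2.523.
Fraction of consumed A going to D: r_D/(r_D+r_U) = 0.07651.
C_D = 0.07651·C_{A0}·X = 0.07651×6.77×0.600 = 0.311 mol/dm³; Y_D = C_D/C_{A0} = 0.0459.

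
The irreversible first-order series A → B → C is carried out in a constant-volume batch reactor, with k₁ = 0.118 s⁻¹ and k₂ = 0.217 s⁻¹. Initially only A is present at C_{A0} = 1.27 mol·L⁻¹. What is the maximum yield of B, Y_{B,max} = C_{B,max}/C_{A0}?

0.263

At the optimum, C_{B,max}/C_{A0} = (k₁/k₂)^[k₂/(k₂−k₁)].
= (0.118/0.217)^(0.217/(0.217−0.118)) = (0.5438)^(2.192) = 0.2631.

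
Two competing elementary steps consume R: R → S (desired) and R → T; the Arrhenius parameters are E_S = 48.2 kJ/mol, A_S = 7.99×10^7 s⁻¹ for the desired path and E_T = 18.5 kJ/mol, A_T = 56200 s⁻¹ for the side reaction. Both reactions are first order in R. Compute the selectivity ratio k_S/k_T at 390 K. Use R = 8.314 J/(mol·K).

With equal orders, S_{S/T} = k_S/k_T = (A_S/A_T)·exp[(E_T−E_S)/(RT)].
(E_T−E_S)/(RT) = (18.5−48.2)×10³/(8.314×390) = -29700/3242 = -9.160.
k_S/k_T = (7.99×10^7/56200)·exp(-9.160) = 1422 × 1.052×10^-4 = 0.150.
Since E_S > E_T, raising the temperature improves selectivity toward S.

0.150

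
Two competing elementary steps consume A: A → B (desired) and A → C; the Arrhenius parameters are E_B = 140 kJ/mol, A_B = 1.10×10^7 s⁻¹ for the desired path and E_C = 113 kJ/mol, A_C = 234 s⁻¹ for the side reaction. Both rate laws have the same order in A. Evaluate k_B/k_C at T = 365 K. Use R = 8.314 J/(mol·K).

6.43

Since both paths have the same order in A, the concentration cancels and S_{B/C} = k_B/k_C = (A_B/A_C)·exp[(E_C−E_B)/(RT)].
(E_C−E_B)/(RT) = (113−140)×10³/(8.314×365) = -27000/3035 = -8.897.
k_B/k_C = (1.10×10^7/234)·exp(-8.897) = 47009 × 1.368×10^-4 = 6.43.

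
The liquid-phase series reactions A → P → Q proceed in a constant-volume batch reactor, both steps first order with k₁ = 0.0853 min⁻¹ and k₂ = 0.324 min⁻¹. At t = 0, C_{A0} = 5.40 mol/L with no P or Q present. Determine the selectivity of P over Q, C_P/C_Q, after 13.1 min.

For first-order series with pure A initially, C_P(t) = k₁C_{A0}/(k₂−k₁)·(e^(−k₁t) − e^(−k₂t)).
e^(−k₁t) = e^(−0.0853×13.1) = e^(−1.117) = 0.3271; e^(−k₂t) = e^(−4.244) = 0.01434.
C_P = 0.0853×5.40/(0.324−0.0853) × (0.3271−0.01434) = 1.930×0.3128 = 0.6036 mol/L.
C_A = C_{A0}e^(−k₁t) = 1.766 mol/L, so C_Q = C_{A0}−C_A−C_P = 3.030 mol/L; C_P/C_Q = 0.199.

0.199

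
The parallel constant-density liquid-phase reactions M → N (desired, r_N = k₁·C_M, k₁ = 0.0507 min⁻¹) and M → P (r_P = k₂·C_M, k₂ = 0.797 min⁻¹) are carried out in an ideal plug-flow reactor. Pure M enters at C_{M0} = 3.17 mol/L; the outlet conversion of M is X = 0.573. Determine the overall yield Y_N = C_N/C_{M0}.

0.0343

C_M = C_{M0}(1−X) = 1.354 mol/L.
Both paths are first order in M, so the instantaneous fraction to N is constant: dC_N/d(−C_M) = k₁/(k₁+k₂) = 0.05981.
C_N = 0.05981·(C_{M0}−C_M) = 0.05981×1.816 = 0.109 mol/L.
Y_N = C_N/C_{M0} = 0.1086/3.17 = 0.0343.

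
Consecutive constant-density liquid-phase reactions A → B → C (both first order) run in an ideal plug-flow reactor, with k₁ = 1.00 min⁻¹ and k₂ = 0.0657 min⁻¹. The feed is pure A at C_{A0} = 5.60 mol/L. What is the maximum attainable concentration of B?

Evaluating C_B at τ_opt = ln(k₂/k₁)/(k₂−k₁) gives C_{B,max}/C_{A0} = (k₁/k₂)^[k₂/(k₂−k₁)].
= (1.00/0.0657)^(0.0657/(0.0657−1.00)) = (15.22)^(-0.07032) = 0.8258.
C_{B,max} = 0.8258×5.60 = 4.62 mol/L.

4.62 mol/L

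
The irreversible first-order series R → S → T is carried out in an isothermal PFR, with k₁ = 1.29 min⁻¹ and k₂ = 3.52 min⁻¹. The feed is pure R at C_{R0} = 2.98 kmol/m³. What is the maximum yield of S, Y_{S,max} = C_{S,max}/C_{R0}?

0.205

For a first-order series the maximum intermediate yield is C_{S,max}/C_{R0} = (k₁/k₂)^[k₂/(k₂−k₁)].
= (1.29/3.52)^(3.52/(3.52−1.29)) = (0.3665)^(1.578) = 0.2050.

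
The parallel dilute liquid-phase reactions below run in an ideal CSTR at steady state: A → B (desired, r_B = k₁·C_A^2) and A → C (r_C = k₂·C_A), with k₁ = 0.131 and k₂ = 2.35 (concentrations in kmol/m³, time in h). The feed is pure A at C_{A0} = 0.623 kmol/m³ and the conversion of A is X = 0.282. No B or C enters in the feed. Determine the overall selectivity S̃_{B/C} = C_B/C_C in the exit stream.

Exit C_A = C_{A0}(1−X) = 0.623×0.718 = 0.4473 kmol/m³.
In a CSTR the entire volume is at exit conditions, so r_B = 0.131×0.4473^2 = 0.02621 and r_C = 2.35×0.4473 = 1.051.
Overall selectivity = C_B/C_C = r_Bτ/(r_Cτ) = r_B/r_C = 0.0249.

0.0249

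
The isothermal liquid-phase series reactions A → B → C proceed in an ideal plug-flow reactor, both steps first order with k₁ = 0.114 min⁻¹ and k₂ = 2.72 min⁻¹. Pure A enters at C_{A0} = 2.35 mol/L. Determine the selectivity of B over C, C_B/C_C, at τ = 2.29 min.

0.171

The intermediate concentration in a first-order A→B→C sequence is C_B = k₁C_{A0}(e^(−k₁τ) − e^(−k₂τ))/(k₂−k₁).
e^(−k₁τ) = e^(−0.114×2.29) = e^(−0.2611) = 0.7702; e^(−k₂τ) = e^(−6.229) = 0.001972.
C_B = 0.114×2.35/(2.72−0.114) × (0.7702−0.001972) = 0.1028×0.7683 = 0.07898 mol/L.
C_A = C_{A0}e^(−k₁τ) = 1.810 mol/L, so C_C = C_{A0}−C_A−C_B = 0.4610 mol/L; C_B/C_C = 0.171.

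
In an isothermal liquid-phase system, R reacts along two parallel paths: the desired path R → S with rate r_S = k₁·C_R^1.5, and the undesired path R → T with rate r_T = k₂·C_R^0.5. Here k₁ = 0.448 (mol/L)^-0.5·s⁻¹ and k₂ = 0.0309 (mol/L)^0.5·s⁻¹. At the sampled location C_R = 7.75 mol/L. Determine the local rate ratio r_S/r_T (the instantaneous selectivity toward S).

112

S_{S/T} = r_S/r_T = (k₁·C_R^1.5)/(k₂·C_R^0.5) = (k₁/k₂)·C_R.
= (0.448×7.750^1.5) / (0.0309×7.750^0.5) = 9.666/0.08602 = 112.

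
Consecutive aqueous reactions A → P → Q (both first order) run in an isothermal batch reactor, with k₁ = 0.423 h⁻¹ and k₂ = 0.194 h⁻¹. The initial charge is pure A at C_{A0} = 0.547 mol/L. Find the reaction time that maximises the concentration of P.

3.40 h

For first-order series the maximum of C_P occurs at t_opt = ln(k₂/k₁)/(k₂−k₁).
= ln(0.194/0.423)/(0.194−0.423) = ln(0.4586)/-0.2290 = -0.7795/-0.2290 = 3.40 h.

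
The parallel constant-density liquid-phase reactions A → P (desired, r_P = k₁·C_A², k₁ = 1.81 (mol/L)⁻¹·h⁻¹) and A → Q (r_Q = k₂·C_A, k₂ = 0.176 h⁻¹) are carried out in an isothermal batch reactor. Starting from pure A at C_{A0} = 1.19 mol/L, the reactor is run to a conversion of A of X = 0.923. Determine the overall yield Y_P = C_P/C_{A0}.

0.766

C_A = C_{A0}(1−X) = 0.09163 mol/L.
Along a PFR/batch, dC_Q/dC_A = −r_Q/(r_P+r_Q) = −k₂/(k₂+k₁·C_A).
Integrating from C_{A0} to C_A: C_Q = (0.176/1.81)·ln[(0.176+1.81·1.19)/(0.176+1.81·0.0916)] = 0.09724·ln(2.330/0.3419) = 0.1866 mol/L.
Then C_P = (C_{A0}−C_A) − C_Q = 1.098 − 0.1866 = 0.9118 mol/L.
Y_P = C_P/C_{A0} = 0.9118/1.19 = 0.766.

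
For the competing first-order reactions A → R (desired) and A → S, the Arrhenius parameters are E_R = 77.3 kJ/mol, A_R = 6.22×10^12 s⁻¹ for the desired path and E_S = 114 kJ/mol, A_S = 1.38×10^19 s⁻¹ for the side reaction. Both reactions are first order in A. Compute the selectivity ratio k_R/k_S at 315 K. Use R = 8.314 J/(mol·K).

0.549

Since both paths have the same order in A, the concentration cancels and S_{R/S} = k_R/k_S = (A_R/A_S)·exp[(E_S−E_R)/(RT)].
(E_S−E_R)/(RT) = (114−77.3)×10³/(8.314×315) = 36700/2619 = 14.01.
k_R/k_S = (6.22×10^12/1.38×10^19)·exp(14.01) = 4.507×10^-7 × 1.219×10^6 = 0.549.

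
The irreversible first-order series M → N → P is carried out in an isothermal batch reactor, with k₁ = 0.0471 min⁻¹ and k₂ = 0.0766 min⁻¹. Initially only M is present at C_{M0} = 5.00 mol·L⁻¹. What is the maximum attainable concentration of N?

Evaluating C_N at t_opt = ln(k₂/k₁)/(k₂−k₁) gives C_{N,max}/C_{M0} = (k₁/k₂)^[k₂/(k₂−k₁)].
= (0.0471/0.0766)^(0.0766/(0.0766−0.0471)) = (0.6149)^(2.597) = 0.2829.
C_{N,max} = 0.2829×5.00 = 1.41 mol·L⁻¹.

1.41 mol·L⁻¹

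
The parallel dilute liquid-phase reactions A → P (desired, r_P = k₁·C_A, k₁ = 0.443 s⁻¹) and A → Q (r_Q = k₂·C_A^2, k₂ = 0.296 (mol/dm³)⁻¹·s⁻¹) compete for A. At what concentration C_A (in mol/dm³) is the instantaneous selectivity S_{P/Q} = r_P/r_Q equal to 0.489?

3.06 mol/dm³

S_{P/Q} = (k₁/k₂)·C_A⁻¹ ⇒ C_A = (S·k₂/k₁)^(-1).
= (0.489×0.296/0.443)^(-1) = (0.3267)^(-1) = 3.06 mol/dm³.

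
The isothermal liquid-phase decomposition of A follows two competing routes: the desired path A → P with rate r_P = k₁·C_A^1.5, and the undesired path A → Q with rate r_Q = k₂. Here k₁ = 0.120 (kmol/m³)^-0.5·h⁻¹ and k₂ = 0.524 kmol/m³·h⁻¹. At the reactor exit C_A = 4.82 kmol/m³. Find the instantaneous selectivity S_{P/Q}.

2.42

S_{P/Q} = r_P/r_Q = (k₁·C_A^1.5)/(k₂) = (k₁/k₂)·C_A^1.5.
= (0.120×4.820^1.5) / (0.524) = 1.270/0.5240 = 2.42.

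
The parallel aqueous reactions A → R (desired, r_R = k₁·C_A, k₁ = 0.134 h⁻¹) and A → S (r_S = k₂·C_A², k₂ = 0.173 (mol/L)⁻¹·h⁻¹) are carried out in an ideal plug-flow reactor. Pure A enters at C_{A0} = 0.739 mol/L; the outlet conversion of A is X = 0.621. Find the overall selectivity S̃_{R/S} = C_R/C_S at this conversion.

1.56

C_A = C_{A0}(1−X) = 0.2801 mol/L.
Along a PFR/batch, dC_R/dC_A = −r_R/(r_R+r_S) = −k₁/(k₁+k₂·C_A).
Integrating from C_{A0} to C_A: C_R = (0.134/0.173)·ln[(0.134+0.173·0.739)/(0.134+0.173·0.280)] = 0.7746·ln(0.2618/0.1825) = 0.2798 mol/L.
C_S = (C_{A0}−C_A)−C_R = 0.1791 mol/L; S̃_{R/S} = 0.2798/0.1791 = 1.56.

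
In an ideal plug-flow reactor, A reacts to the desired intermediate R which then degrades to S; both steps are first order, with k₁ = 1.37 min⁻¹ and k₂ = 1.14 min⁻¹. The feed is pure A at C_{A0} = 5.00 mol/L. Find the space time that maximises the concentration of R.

0.799 min

Setting dC_R/dτ = 0 gives τ_opt = ln(k₂/k₁)/(k₂−k₁).
= ln(1.14/1.37)/(1.14−1.37) = ln(0.8321)/-0.2300 = -0.1838/-0.2300 = 0.799 min.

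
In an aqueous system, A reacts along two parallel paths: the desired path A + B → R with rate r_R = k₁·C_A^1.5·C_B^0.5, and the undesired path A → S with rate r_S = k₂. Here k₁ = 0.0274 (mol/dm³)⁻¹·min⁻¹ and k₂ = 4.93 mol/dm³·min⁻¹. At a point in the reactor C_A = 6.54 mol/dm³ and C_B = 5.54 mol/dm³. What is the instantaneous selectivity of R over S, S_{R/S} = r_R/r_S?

0.219

S_{R/S} = r_R/r_S = (k₁·C_A^1.5·C_B^0.5)/(k₂) = (k₁/k₂)·C_A^1.5·C_B^0.5.
= (0.0274×6.540^1.5×5.540^0.5) / (4.93) = 1.079/4.930 = 0.219.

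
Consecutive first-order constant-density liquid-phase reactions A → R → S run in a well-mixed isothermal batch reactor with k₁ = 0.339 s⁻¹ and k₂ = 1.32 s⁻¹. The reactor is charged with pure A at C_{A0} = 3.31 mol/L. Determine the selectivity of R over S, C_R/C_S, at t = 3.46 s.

For first-order series with pure A initially, C_R(t) = k₁C_{A0}/(k₂−k₁)·(e^(−k₁t) − e^(−k₂t)).
e^(−k₁t) = e^(−0.339×3.46) = e^(−1.173) = 0.3095; e^(−k₂t) = e^(−4.567) = 0.01039.
C_R = 0.339×3.31/(1.32−0.339) × (0.3095−0.01039) = 1.144×0.2991 = 0.3421 mol/L.
C_A = C_{A0}e^(−k₁t) = 1.024 mol/L, so C_S = C_{A0}−C_A−C_R = 1.944 mol/L; C_R/C_S = 0.176.

0.176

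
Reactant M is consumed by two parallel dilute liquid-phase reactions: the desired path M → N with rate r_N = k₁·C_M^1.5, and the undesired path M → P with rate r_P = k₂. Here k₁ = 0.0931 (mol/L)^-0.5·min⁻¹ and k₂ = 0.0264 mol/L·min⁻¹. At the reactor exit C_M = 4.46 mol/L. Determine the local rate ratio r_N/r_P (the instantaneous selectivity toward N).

33.2

S_{N/P} = r_N/r_P = (k₁·C_M^1.5)/(k₂) = (k₁/k₂)·C_M^1.5.
= (0.0931×4.460^1.5) / (0.0264) = 0.8769/0.02640 = 33.2.
Since the desired path is higher order in M, keeping C_M high (PFR or concentrated feed) favours N.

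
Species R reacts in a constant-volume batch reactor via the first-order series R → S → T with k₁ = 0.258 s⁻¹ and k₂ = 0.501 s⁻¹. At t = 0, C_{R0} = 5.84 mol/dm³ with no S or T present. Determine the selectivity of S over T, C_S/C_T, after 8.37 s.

0.137

The intermediate concentration in a first-order A→B→C sequence is C_S = k₁C_{R0}(e^(−k₁t) − e^(−k₂t))/(k₂−k₁).
e^(−k₁t) = e^(−0.258×8.37) = e^(−2.159) = 0.1154; e^(−k₂t) = e^(−4.193) = 0.01510.
C_S = 0.258×5.84/(0.501−0.258) × (0.1154−0.01510) = 6.200×0.1003 = 0.6219 mol/dm³.
C_R = C_{R0}e^(−k₁t) = 0.6739 mol/dm³, so C_T = C_{R0}−C_R−C_S = 4.544 mol/dm³; C_S/C_T = 0.137.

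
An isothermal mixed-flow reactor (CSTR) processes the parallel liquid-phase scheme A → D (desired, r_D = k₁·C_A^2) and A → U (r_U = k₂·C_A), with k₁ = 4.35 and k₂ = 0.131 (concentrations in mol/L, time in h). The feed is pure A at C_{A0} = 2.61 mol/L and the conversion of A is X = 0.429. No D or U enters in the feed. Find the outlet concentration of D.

Exit C_A = C_{A0}(1−X) = 2.61×0.571 = 1.490 mol/L.
A CSTR operates uniformly at the exit composition, giving r_D = 9.661 and r_U = 0.1952 (each k·C_A^n at C_A = 1.490).
Fraction of consumed A going to D: r_D/(r_D+r_U) = 0.9802.
C_D = 0.9802·C_{A0}·X = 0.9802×2.61×0.429 = 1.10 mol/L.

1.10 mol/L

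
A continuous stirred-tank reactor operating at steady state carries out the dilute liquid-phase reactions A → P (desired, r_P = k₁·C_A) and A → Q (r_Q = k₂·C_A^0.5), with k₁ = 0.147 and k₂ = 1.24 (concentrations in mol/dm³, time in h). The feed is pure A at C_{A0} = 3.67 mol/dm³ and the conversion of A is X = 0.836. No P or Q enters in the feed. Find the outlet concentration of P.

0.258 mol/dm³

Exit C_A = C_{A0}(1−X) = 3.67×0.164 = 0.6019 mol/dm³.
In a CSTR the entire volume is at exit conditions, so r_P = 0.147×0.6019 = 0.08848 and r_Q = 1.24×0.6019^0.5 = 0.9620.
Fraction of consumed A going to P: r_P/(r_P+r_Q) = 0.08422.
C_P = 0.08422·C_{A0}·X = 0.08422×3.67×0.836 = 0.258 mol/dm³.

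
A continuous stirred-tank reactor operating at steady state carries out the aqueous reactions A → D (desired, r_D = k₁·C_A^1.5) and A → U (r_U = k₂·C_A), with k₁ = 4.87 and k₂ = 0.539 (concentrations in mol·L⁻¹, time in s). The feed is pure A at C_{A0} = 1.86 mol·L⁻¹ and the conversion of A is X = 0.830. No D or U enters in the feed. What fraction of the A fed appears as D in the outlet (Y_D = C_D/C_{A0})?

Exit C_A = C_{A0}(1−X) = 1.86×0.170 = 0.3162 mol·L⁻¹.
Rates in a CSTR are evaluated at the outlet concentration: r_D = 4.87×0.3162^1.5 = 0.8659, r_U = 0.539×0.3162 = 0.1704.
Fraction of consumed A going to D: r_D/(r_D+r_U) = 0.8355.
C_D = 0.8355·C_{A0}·X = 0.8355×1.86×0.830 = 1.29 mol·L⁻¹; Y_D = C_D/C_{A0} = 0.694.

0.694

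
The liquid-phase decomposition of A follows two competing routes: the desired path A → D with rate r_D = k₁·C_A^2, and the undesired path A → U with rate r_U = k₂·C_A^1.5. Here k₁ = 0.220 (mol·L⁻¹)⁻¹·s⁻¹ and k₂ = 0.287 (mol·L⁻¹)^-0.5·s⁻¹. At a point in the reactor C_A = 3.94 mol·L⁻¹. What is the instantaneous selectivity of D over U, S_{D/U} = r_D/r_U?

S_{D/U} = r_D/r_U = (k₁·C_A^2)/(k₂·C_A^1.5) = (k₁/k₂)·C_A^0.5.
= (0.220×3.940^2) / (0.287×3.940^1.5) = 3.415/2.245 = 1.52.

1.52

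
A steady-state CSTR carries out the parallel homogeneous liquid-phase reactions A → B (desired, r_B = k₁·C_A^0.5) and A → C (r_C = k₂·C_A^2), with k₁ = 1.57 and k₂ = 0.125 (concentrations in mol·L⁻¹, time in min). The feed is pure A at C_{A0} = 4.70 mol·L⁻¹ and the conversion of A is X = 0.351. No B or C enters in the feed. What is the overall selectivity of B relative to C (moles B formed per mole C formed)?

Exit C_A = C_{A0}(1−X) = 4.70×0.649 = 3.050 mol·L⁻¹.
Rates in a CSTR are evaluated at the outlet concentration: r_B = 1.57×3.050^0.5 = 2.742, r_C = 0.125×3.050^2 = 1.163.
Overall selectivity = C_B/C_C = r_Bτ/(r_Cτ) = r_B/r_C = 2.36.

2.36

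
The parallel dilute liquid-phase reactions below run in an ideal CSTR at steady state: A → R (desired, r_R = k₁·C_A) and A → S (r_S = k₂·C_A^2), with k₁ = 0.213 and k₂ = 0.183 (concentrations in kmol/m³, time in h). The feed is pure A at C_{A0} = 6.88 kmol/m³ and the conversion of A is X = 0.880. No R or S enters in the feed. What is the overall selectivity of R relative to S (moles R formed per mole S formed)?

Exit C_A = C_{A0}(1−X) = 6.88×0.120 = 0.8256 kmol/m³.
In a CSTR the entire volume is at exit conditions, so r_R = 0.213×0.8256 = 0.1759 and r_S = 0.183×0.8256^2 = 0.1247.
Overall selectivity = C_R/C_S = r_Rτ/(r_Sτ) = r_R/r_S = 1.41.

1.41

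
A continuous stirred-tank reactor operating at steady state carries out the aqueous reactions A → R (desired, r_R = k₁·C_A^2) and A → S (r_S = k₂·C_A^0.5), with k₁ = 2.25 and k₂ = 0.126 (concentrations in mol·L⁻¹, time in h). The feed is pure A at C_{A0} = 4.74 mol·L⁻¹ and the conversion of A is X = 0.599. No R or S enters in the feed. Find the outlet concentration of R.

2.78 mol·L⁻¹

Exit C_A = C_{A0}(1−X) = 4.74×0.401 = 1.901 mol·L⁻¹.
Rates in a CSTR are evaluated at the outlet concentration: r_R = 2.25×1.901^2 = 8.129, r_S = 0.126×1.901^0.5 = 0.1737.
Fraction of consumed A going to R: r_R/(r_R+r_S) = 0.9791.
C_R = 0.9791·C_{A0}·X = 0.9791×4.74×0.599 = 2.78 mol·L⁻¹.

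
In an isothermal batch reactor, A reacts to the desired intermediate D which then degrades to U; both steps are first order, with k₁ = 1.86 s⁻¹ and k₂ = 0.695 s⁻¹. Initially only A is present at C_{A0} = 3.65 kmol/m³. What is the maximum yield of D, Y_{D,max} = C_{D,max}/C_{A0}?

0.556

For a first-order series the maximum intermediate yield is C_{D,max}/C_{A0} = (k₁/k₂)^[k₂/(k₂−k₁)].
= (1.86/0.695)^(0.695/(0.695−1.86)) = (2.676)^(-0.5966) = 0.5558.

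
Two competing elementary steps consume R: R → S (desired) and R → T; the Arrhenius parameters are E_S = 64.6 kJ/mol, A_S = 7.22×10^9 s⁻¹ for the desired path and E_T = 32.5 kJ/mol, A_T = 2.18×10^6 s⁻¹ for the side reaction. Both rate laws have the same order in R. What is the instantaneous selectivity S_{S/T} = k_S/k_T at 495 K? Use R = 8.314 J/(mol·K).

1.36

Since both paths have the same order in R, the concentration cancels and S_{S/T} = k_S/k_T = (A_S/A_T)·exp[(E_T−E_S)/(RT)].
(E_T−E_S)/(RT) = (32.5−64.6)×10³/(8.314×495) = -32100/4115 = -7.800.
k_S/k_T = (7.22×10^9/2.18×10^6)·exp(-7.800) = 3312 × 4.098×10^-4 = 1.36.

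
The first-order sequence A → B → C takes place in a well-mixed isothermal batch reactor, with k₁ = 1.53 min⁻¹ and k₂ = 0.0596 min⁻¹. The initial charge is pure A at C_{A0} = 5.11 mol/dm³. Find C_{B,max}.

For a first-order series the maximum intermediate yield is C_{B,max}/C_{A0} = (k₁/k₂)^[k₂/(k₂−k₁)].
= (1.53/0.0596)^(0.0596/(0.0596−1.53)) = (25.67)^(-0.04053) = 0.8767.
C_{B,max} = 0.8767×5.11 = 4.48 mol/dm³.

4.48 mol/dm³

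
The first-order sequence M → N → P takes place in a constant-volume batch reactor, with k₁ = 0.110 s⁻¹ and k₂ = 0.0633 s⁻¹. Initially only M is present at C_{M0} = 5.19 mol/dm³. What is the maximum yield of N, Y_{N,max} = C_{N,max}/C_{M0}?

0.473

For a first-order series the maximum intermediate yield is C_{N,max}/C_{M0} = (k₁/k₂)^[k₂/(k₂−k₁)].
= (0.110/0.0633)^(0.0633/(0.0633−0.110)) = (1.738)^(-1.355) = 0.4728.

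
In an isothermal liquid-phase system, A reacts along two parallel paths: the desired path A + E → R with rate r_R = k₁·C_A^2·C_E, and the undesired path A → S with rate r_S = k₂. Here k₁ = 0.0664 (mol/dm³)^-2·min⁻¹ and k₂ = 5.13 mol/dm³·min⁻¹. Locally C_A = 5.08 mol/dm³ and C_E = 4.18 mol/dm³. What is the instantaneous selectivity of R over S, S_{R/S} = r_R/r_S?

S_{R/S} = r_R/r_S = (k₁·C_A^2·C_E)/(k₂) = (k₁/k₂)·C_A^2·C_E.
= (0.0664×5.080^2×4.180) / (5.13) = 7.163/5.130 = 1.40.
Since the desired path is higher order in A, keeping C_A high (PFR or concentrated feed) favours R.

1.40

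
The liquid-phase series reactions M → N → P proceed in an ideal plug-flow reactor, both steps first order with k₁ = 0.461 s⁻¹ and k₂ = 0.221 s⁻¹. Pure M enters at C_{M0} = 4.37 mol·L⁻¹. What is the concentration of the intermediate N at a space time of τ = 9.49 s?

0.925 mol·L⁻¹

Solving the coupled first-order balances gives C_N(τ) = [k₁/(k₂−k₁)]·C_{M0}·(e^(−k₁τ) − e^(−k₂τ)).
e^(−k₁τ) = e^(−0.461×9.49) = e^(−4.375) = 0.01259; e^(−k₂τ) = e^(−2.097) = 0.1228.
C_N = 0.461×4.37/(0.221−0.461) × (0.01259−0.1228) = (-8.394)×(-0.1102) = 0.9250 mol·L⁻¹.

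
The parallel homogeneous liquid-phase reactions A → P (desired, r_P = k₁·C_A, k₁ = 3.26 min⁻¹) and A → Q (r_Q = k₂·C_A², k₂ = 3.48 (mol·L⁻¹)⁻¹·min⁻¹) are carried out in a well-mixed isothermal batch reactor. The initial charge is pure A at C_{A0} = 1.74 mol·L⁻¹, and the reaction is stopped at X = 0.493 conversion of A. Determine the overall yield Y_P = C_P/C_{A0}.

0.208

C_A = C_{A0}(1−X) = 0.8822 mol·L⁻¹.
Along a PFR/batch, dC_P/dC_A = −r_P/(r_P+r_Q) = −k₁/(k₁+k₂·C_A).
Integrating from C_{A0} to C_A: C_P = (3.26/3.48)·ln[(3.26+3.48·1.74)/(3.26+3.48·0.882)] = 0.9368·ln(9.315/6.330) = 0.3619 mol·L⁻¹.
Y_P = C_P/C_{A0} = 0.3619/1.74 = 0.208.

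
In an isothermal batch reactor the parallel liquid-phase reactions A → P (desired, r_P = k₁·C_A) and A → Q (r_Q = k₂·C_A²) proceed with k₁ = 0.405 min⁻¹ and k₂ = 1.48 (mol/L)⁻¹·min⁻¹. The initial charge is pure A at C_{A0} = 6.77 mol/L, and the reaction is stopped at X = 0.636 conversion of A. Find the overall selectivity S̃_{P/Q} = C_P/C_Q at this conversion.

C_A = C_{A0}(1−X) = 2.464 mol/L.
Along a PFR/batch, dC_P/dC_A = −r_P/(r_P+r_Q) = −k₁/(k₁+k₂·C_A).
Integrating from C_{A0} to C_A: C_P = (0.405/1.48)·ln[(0.405+1.48·6.77)/(0.405+1.48·2.46)] = 0.2736·ln(10.42/4.052) = 0.2586 mol/L.
C_Q = (C_{A0}−C_A)−C_P = 4.047 mol/L; S̃_{P/Q} = 0.2586/4.047 = 0.0639.

0.0639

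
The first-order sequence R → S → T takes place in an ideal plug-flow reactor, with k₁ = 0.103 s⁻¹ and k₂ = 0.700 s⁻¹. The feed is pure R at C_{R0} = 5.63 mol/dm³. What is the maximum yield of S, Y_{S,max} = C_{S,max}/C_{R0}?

For a first-order series the maximum intermediate yield is C_{S,max}/C_{R0} = (k₁/k₂)^[k₂/(k₂−k₁)].
= (0.103/0.700)^(0.700/(0.700−0.103)) = (0.1471)^(1.173) = 0.1057.

0.106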